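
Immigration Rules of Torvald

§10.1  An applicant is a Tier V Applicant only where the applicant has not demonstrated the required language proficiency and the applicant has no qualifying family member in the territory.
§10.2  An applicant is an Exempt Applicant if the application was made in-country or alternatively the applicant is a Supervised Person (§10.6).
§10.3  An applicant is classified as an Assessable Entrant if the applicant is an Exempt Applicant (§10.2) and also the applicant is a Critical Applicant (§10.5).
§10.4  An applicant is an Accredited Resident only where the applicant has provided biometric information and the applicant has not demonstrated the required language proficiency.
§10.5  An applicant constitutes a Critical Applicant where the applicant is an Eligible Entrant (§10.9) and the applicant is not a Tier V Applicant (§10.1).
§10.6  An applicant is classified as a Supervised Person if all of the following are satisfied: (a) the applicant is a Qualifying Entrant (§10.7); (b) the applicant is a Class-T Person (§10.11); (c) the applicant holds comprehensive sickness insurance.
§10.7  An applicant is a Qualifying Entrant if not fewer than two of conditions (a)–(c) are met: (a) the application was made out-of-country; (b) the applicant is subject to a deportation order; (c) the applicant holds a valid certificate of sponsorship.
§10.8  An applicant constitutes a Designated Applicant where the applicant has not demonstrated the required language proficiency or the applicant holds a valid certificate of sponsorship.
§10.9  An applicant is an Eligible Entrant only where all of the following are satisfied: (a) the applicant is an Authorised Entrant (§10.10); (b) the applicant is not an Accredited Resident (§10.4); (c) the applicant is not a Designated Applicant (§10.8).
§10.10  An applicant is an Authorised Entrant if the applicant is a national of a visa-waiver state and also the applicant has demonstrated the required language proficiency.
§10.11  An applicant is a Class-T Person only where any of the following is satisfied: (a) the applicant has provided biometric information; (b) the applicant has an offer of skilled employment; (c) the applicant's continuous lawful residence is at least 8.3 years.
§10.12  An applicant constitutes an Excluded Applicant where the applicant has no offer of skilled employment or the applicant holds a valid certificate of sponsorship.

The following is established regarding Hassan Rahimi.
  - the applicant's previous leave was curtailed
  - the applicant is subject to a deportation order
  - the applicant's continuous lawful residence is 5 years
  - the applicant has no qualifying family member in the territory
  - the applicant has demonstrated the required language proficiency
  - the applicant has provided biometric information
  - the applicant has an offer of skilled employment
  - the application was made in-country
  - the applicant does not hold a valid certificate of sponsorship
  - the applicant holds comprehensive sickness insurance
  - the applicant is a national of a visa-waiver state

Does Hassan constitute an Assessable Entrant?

§10.7 — Qualifying Entrant: the application was made out-of-country? no; the applicant is subject to a deportation order? yes; the applicant holds a valid certificate of sponsorship? no — 1 of 3 hold (need ≥2) → not satisfied.
§10.11 — Class-T Person: [the applicant has provided biometric information? yes] OR [the applicant has an offer of skilled employment? yes] OR [applicant's continuous lawful residence: 5 years ≥ 8.3 years? no] → satisfied.
§10.6 — Supervised Person: [Qualifying Entrant (§10.7)? no] AND [Class-T Person (§10.11)? yes] AND [the applicant holds comprehensive sickness insurance? yes] → not satisfied.
§10.2 — Exempt Applicant: [the application was made in-country? yes] OR [Supervised Person (§10.6)? no] → satisfied.
§10.10 — Authorised Entrant: [the applicant is a national of a visa-waiver state? yes] AND [the applicant has demonstrated the required language proficiency? yes] → satisfied.
§10.4 — Accredited Resident: [the applicant has provided biometric information? yes] AND [the applicant has not demonstrated the required language proficiency? no] → not satisfied.
§10.8 — Designated Applicant: [the applicant has not demonstrated the required language proficiency? no] OR [the applicant holds a valid certificate of sponsorship? no] → not satisfied.
§10.9 — Eligible Entrant: [Authorised Entrant (§10.10)? yes] AND [not an Accredited Resident (§10.4)? yes] AND [not a Designated Applicant (§10.8)? yes] → satisfied.
§10.1 — Tier V Applicant: [the applicant has not demonstrated the required language proficiency? no] AND [the applicant has no qualifying family member in the territory? yes] → not satisfied.
§10.5 — Critical Applicant: [Eligible Entrant (§10.9)? yes] AND [not a Tier V Applicant (§10.1)? yes] → satisfied.
§10.3 — Assessable Entrant: [Exempt Applicant (§10.2)? yes] AND [Critical Applicant (§10.5)? yes] → satisfied.

Yes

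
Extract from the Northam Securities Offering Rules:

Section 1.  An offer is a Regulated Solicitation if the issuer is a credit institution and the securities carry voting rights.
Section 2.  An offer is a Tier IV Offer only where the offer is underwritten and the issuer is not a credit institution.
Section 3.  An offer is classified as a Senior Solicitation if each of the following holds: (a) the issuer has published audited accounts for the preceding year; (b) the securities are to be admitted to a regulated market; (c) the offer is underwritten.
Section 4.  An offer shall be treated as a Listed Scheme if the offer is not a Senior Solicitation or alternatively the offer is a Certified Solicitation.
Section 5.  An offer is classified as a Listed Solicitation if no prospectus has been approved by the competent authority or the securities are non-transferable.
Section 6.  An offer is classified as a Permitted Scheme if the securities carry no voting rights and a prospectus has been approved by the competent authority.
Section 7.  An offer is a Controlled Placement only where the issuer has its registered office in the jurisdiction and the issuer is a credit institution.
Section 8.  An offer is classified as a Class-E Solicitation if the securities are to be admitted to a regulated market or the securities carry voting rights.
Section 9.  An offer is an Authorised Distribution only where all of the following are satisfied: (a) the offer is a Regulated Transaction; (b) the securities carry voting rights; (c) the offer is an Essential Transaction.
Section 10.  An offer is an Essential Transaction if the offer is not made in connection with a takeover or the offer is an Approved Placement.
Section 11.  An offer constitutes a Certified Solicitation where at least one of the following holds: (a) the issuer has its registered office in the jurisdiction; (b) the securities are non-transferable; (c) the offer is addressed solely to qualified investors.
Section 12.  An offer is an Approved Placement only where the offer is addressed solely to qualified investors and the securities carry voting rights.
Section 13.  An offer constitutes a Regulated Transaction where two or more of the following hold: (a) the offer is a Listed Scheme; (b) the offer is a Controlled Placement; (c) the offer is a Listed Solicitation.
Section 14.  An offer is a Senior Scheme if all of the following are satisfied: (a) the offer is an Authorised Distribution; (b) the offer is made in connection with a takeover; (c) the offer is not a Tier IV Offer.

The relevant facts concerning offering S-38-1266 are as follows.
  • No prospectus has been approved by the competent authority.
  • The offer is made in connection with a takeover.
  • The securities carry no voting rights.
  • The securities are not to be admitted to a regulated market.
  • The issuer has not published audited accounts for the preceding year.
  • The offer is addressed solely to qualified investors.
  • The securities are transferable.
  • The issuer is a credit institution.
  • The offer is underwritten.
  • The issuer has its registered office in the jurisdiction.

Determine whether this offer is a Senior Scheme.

section 3 — Senior Solicitation: [the issuer has published audited accounts for the preceding year? no] AND [the securities are to be admitted to a regulated market? no] AND [the offer is underwritten? yes] → not satisfied.
section 11 — Certified Solicitation: [the issuer has its registered office in the jurisdiction? yes] OR [the securities are non-transferable? no] OR [the offer is addressed solely to qualified investors? yes] → satisfied.
section 4 — Listed Scheme: [not a Senior Solicitation (section 3)? yes] OR [Certified Solicitation (section 11)? yes] → satisfied.
section 7 — Controlled Placement: [the issuer has its registered office in the jurisdiction? yes] AND [the issuer is a credit institution? yes] → satisfied.
section 5 — Listed Solicitation: [no prospectus has been approved by the competent authority? yes] OR [the securities are non-transferable? no] → satisfied.
section 13 — Regulated Transaction: Listed Scheme (section 4)? yes; Controlled Placement (section 7)? yes; Listed Solicitation (section 5)? yes — 3 of 3 hold (need ≥2) → satisfied.
section 12 — Approved Placement: [the offer is addressed solely to qualified investors? yes] AND [the securities carry voting rights? no] → not satisfied.
section 10 — Essential Transaction: [the offer is not made in connection with a takeover? no] OR [Approved Placement (section 12)? no] → not satisfied.
section 9 — Authorised Distribution: [Regulated Transaction (section 13)? yes] AND [the securities carry voting rights? no] AND [Essential Transaction (section 10)? no] → not satisfied.
section 2 — Tier IV Offer: [the offer is underwritten? yes] AND [the issuer is not a credit institution? no] → not satisfied.
section 14 — Senior Scheme: [Authorised Distribution (section 9)? no] AND [the offer is made in connection with a takeover? yes] AND [not a Tier IV Offer (section 2)? yes] → not satisfied.

No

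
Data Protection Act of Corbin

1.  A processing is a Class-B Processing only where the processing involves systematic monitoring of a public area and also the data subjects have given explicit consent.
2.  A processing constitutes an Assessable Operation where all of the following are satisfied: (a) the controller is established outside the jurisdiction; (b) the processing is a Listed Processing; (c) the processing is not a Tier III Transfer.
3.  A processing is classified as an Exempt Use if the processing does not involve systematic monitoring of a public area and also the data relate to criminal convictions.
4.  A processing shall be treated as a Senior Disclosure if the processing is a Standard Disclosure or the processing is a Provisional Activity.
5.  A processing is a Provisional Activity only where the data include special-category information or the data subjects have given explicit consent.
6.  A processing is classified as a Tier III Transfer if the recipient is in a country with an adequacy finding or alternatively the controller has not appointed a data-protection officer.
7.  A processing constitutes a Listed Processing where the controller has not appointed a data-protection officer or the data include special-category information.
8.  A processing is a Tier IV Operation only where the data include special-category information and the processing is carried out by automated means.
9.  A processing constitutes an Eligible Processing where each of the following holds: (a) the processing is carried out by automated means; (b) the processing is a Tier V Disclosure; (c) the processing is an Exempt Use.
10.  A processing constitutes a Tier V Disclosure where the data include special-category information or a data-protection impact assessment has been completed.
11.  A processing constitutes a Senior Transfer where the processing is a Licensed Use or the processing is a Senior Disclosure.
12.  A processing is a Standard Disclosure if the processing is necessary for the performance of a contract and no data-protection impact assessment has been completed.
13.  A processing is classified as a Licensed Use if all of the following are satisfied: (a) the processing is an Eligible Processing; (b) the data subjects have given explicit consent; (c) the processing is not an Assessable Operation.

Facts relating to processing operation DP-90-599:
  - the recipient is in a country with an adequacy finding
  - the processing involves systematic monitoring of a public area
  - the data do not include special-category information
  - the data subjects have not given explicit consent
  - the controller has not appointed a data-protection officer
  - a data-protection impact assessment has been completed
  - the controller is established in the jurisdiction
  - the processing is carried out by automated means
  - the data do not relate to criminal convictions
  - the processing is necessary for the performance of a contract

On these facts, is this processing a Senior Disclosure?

Under paragraph 12: the processing is necessary for the performance of a contract? yes; and no data-protection impact assessment has been completed? no. So the processing is not a Standard Disclosure.
Under paragraph 5: the data include special-category information? no; or the data subjects have given explicit consent? no. So the processing is not a Provisional Activity.
Under paragraph 4: Standard Disclosure (paragraph 12)? no; or Provisional Activity (paragraph 5)? no. So the processing is not a Senior Disclosure.

No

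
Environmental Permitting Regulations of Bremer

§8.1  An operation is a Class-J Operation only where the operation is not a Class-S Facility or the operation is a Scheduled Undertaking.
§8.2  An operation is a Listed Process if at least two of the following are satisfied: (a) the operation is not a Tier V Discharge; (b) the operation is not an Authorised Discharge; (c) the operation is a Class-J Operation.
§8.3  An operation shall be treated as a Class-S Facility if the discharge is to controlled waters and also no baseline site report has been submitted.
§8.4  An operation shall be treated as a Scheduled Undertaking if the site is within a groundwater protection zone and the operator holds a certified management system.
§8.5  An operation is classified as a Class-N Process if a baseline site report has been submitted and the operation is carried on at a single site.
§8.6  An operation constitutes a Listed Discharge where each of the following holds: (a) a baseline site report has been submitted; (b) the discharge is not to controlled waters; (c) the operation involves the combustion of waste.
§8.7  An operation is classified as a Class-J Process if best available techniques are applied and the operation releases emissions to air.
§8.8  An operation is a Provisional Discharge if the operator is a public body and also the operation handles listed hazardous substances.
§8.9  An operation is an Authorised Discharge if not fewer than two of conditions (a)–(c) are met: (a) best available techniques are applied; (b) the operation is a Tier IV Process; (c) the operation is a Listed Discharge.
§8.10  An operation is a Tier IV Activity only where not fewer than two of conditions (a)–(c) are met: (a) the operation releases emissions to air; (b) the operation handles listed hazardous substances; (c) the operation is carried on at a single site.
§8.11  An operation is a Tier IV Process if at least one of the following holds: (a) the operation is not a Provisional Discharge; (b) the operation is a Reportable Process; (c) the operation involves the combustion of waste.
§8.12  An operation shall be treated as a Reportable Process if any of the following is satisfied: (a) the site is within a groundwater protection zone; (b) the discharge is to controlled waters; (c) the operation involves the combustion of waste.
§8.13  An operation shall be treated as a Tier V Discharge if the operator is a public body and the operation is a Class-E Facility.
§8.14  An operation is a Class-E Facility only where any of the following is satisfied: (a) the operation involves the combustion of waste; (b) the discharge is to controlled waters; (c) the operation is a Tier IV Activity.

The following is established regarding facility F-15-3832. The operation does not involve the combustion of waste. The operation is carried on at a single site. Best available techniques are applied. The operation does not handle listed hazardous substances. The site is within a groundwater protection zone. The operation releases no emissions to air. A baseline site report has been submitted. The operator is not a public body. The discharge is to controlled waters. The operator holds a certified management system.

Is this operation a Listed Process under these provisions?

Under §8.10: the operation releases emissions to air? no; the operation handles listed hazardous substances? no; the operation is carried on at a single site? yes — 1 of 3 hold (need ≥2) → not satisfied.
Under §8.14: the operation involves the combustion of waste? no; or the discharge is to controlled waters? yes; or Tier IV Activity (§8.10)? no. So the operation is a Class-E Facility.
Under §8.13: the operator is a public body? no; and Class-E Facility (§8.14)? yes. So the operation is not a Tier V Discharge.
Under §8.8: the operator is a public body? no; and the operation handles listed hazardous substances? no. So the operation is not a Provisional Discharge.
Under §8.12: the site is within a groundwater protection zone? yes; or the discharge is to controlled waters? yes; or the operation involves the combustion of waste? no. So the operation is a Reportable Process.
Under §8.11: not a Provisional Discharge (§8.8)? yes; or Reportable Process (§8.12)? yes; or the operation involves the combustion of waste? no. So the operation is a Tier IV Process.
Under §8.6: a baseline site report has been submitted? yes; and the discharge is not to controlled waters? no; and the operation involves the combustion of waste? no. So the operation is not a Listed Discharge.
Under §8.9: best available techniques are applied? yes; Tier IV Process (§8.11)? yes; Listed Discharge (§8.6)? no — 2 of 3 hold (need ≥2) → satisfied.
Under §8.3: the discharge is to controlled waters? yes; and no baseline site report has been submitted? no. So the operation is not a Class-S Facility.
Under §8.4: the site is within a groundwater protection zone? yes; and the operator holds a certified management system? yes. So the operation is a Scheduled Undertaking.
Under §8.1: not a Class-S Facility (§8.3)? yes; or Scheduled Undertaking (§8.4)? yes. So the operation is a Class-J Operation.
Under §8.2: not a Tier V Discharge (§8.13)? yes; not an Authorised Discharge (§8.9)? no; Class-J Operation (§8.1)? yes — 2 of 3 hold (need ≥2) → satisfied.

Yes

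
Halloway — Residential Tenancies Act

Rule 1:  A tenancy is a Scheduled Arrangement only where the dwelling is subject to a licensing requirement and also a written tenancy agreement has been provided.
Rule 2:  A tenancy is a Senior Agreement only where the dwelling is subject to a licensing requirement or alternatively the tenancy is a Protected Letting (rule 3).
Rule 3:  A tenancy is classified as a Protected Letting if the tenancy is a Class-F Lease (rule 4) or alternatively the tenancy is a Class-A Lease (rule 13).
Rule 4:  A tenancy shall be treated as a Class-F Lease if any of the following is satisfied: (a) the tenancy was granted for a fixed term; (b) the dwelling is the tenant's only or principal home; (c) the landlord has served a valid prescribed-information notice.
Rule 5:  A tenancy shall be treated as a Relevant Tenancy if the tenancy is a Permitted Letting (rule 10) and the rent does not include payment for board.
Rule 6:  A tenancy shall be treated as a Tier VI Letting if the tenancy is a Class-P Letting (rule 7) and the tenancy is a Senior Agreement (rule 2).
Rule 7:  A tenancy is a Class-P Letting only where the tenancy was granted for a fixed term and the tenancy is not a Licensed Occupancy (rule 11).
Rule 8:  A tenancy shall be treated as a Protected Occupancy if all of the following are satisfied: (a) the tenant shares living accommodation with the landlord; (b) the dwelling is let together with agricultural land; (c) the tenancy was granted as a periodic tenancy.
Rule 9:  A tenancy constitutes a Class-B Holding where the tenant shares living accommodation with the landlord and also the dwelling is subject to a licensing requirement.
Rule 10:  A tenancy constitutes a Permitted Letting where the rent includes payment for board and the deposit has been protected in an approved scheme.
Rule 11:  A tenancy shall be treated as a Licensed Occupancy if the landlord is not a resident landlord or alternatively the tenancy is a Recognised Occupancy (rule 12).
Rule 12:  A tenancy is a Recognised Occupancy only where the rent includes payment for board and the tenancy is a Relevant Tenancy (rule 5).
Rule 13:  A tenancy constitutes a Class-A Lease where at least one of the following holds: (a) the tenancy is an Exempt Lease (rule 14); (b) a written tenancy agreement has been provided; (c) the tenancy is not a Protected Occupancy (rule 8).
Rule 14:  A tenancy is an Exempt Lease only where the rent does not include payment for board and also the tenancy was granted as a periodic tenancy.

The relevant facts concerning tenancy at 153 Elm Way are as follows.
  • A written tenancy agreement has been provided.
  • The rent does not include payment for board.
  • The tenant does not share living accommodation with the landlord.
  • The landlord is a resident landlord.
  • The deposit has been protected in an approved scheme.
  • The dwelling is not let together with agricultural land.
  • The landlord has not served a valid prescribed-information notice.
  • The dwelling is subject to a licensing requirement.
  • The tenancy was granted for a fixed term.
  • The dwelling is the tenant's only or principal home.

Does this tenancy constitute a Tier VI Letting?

rule 10 — Permitted Letting: [the rent includes payment for board? no] AND [the deposit has been protected in an approved scheme? yes] → not satisfied.
rule 5 — Relevant Tenancy: [Permitted Letting (rule 10)? no] AND [the rent does not include payment for board? yes] → not satisfied.
rule 12 — Recognised Occupancy: [the rent includes payment for board? no] AND [Relevant Tenancy (rule 5)? no] → not satisfied.
rule 11 — Licensed Occupancy: [the landlord is not a resident landlord? no] OR [Recognised Occupancy (rule 12)? no] → not satisfied.
rule 7 — Class-P Letting: [the tenancy was granted for a fixed term? yes] AND [not a Licensed Occupancy (rule 11)? yes] → satisfied.
rule 4 — Class-F Lease: [the tenancy was granted for a fixed term? yes] OR [the dwelling is the tenant's only or principal home? yes] OR [the landlord has served a valid prescribed-information notice? no] → satisfied.
rule 14 — Exempt Lease: [the rent does not include payment for board? yes] AND [the tenancy was granted as a periodic tenancy? no] → not satisfied.
rule 8 — Protected Occupancy: [the tenant shares living accommodation with the landlord? no] AND [the dwelling is let together with agricultural land? no] AND [the tenancy was granted as a periodic tenancy? no] → not satisfied.
rule 13 — Class-A Lease: [Exempt Lease (rule 14)? no] OR [a written tenancy agreement has been provided? yes] OR [not a Protected Occupancy (rule 8)? yes] → satisfied.
rule 3 — Protected Letting: [Class-F Lease (rule 4)? yes] OR [Class-A Lease (rule 13)? yes] → satisfied.
rule 2 — Senior Agreement: [the dwelling is subject to a licensing requirement? yes] OR [Protected Letting (rule 3)? yes] → satisfied.
rule 6 — Tier VI Letting: [Class-P Letting (rule 7)? yes] AND [Senior Agreement (rule 2)? yes] → satisfied.

Yes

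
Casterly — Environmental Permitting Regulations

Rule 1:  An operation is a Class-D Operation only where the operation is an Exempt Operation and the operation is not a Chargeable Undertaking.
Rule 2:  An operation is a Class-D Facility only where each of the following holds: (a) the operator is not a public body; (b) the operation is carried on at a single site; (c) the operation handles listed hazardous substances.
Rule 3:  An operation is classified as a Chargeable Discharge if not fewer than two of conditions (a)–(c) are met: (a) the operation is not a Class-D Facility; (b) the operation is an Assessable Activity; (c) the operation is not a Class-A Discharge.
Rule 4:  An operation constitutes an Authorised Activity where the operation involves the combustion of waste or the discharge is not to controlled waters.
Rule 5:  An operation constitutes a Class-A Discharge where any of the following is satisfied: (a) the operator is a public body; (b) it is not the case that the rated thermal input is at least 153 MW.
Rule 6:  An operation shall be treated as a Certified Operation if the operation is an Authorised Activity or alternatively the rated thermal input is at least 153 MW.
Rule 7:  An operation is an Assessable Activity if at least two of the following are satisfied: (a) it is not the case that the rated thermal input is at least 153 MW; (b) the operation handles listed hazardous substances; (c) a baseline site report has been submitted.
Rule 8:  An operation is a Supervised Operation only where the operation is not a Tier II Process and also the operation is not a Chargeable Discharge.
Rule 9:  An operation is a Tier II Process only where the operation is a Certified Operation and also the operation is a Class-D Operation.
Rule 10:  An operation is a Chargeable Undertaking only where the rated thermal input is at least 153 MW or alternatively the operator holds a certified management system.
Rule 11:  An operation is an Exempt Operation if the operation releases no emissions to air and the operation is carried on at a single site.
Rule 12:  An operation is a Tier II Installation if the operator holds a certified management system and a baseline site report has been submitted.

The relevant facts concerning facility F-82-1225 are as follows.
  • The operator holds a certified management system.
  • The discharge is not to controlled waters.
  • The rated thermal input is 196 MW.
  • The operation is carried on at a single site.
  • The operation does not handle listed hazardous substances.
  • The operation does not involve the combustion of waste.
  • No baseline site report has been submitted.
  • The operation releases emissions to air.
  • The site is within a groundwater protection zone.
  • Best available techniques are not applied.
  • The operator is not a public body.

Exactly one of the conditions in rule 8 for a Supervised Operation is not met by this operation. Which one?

rule 4 — Authorised Activity: [the operation involves the combustion of waste? no] OR [the discharge is not to controlled waters? yes] → satisfied.
rule 6 — Certified Operation: [Authorised Activity (rule 4)? yes] OR [rated thermal input: 196 MW ≥ 153 MW? yes] → satisfied.
rule 11 — Exempt Operation: [the operation releases no emissions to air? no] AND [the operation is carried on at a single site? yes] → not satisfied.
rule 10 — Chargeable Undertaking: [rated thermal input: 196 MW ≥ 153 MW? yes] OR [the operator holds a certified management system? yes] → satisfied.
rule 1 — Class-D Operation: [Exempt Operation (rule 11)? no] AND [not a Chargeable Undertaking (rule 10)? no] → not satisfied.
rule 9 — Tier II Process: [Certified Operation (rule 6)? yes] AND [Class-D Operation (rule 1)? no] → not satisfied.
rule 2 — Class-D Facility: [the operator is not a public body? yes] AND [the operation is carried on at a single site? yes] AND [the operation handles listed hazardous substances? no] → not satisfied.
rule 7 — Assessable Activity: rated thermal input: 196 MW ≥ 153 MW? yes, so negated condition no; the operation handles listed hazardous substances? no; a baseline site report has been submitted? no — 0 of 3 hold (need ≥2) → not satisfied.
rule 5 — Class-A Discharge: [the operator is a public body? no] OR [rated thermal input: 196 MW ≥ 153 MW? yes, so negated condition no] → not satisfied.
rule 3 — Chargeable Discharge: not a Class-D Facility (rule 2)? yes; Assessable Activity (rule 7)? no; not a Class-A Discharge (rule 5)? yes — 2 of 3 hold (need ≥2) → satisfied.
rule 8 — Supervised Operation: [not a Tier II Process (rule 9)? yes] AND [not a Chargeable Discharge (rule 3)? no] → not satisfied.

Chargeable Discharge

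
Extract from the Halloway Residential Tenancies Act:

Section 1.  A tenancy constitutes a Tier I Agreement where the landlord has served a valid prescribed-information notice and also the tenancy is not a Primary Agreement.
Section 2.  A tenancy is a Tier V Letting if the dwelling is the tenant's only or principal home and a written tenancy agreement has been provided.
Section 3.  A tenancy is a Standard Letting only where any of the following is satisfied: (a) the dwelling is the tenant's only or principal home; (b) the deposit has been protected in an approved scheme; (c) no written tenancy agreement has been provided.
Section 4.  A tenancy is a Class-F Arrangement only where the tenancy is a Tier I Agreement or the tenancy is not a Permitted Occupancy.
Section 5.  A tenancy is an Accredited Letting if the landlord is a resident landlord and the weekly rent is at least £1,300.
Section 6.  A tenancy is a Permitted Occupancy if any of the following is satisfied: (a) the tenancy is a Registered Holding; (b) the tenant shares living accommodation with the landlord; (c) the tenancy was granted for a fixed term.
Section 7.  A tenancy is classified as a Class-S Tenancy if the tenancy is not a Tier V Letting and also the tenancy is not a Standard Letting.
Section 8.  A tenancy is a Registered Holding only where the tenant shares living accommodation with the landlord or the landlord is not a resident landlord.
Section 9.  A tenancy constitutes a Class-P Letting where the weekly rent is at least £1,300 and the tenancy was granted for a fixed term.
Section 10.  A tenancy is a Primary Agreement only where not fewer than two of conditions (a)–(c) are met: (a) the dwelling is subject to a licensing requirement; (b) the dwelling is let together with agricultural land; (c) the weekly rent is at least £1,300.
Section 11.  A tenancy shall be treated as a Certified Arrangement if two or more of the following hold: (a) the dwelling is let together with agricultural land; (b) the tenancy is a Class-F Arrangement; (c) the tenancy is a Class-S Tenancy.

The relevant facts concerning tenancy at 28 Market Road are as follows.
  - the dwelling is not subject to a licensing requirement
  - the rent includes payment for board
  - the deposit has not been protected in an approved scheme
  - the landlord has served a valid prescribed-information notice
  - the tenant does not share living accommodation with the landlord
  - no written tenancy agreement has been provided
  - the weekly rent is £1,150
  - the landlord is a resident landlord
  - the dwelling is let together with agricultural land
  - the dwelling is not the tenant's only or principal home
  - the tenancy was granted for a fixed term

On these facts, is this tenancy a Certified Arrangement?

Yes

Under section 10: the dwelling is subject to a licensing requirement? no; the dwelling is let together with agricultural land? yes; weekly rent: £1,150 ≥ £1,300? no — 1 of 3 hold (need ≥2) → not satisfied.
Under section 1: the landlord has served a valid prescribed-information notice? yes; and not a Primary Agreement (section 10)? yes. So the tenancy is a Tier I Agreement.
Under section 8: the tenant shares living accommodation with the landlord? no; or the landlord is not a resident landlord? no. So the tenancy is not a Registered Holding.
Under section 6: Registered Holding (section 8)? no; or the tenant shares living accommodation with the landlord? no; or the tenancy was granted for a fixed term? yes. So the tenancy is a Permitted Occupancy.
Under section 4: Tier I Agreement (section 1)? yes; or not a Permitted Occupancy (section 6)? no. So the tenancy is a Class-F Arrangement.
Under section 2: the dwelling is the tenant's only or principal home? no; and a written tenancy agreement has been provided? no. So the tenancy is not a Tier V Letting.
Under section 3: the dwelling is the tenant's only or principal home? no; or the deposit has been protected in an approved scheme? no; or no written tenancy agreement has been provided? yes. So the tenancy is a Standard Letting.
Under section 7: not a Tier V Letting (section 2)? yes; and not a Standard Letting (section 3)? no. So the tenancy is not a Class-S Tenancy.
Under section 11: the dwelling is let together with agricultural land? yes; Class-F Arrangement (section 4)? yes; Class-S Tenancy (section 7)? no — 2 of 3 hold (need ≥2) → satisfied.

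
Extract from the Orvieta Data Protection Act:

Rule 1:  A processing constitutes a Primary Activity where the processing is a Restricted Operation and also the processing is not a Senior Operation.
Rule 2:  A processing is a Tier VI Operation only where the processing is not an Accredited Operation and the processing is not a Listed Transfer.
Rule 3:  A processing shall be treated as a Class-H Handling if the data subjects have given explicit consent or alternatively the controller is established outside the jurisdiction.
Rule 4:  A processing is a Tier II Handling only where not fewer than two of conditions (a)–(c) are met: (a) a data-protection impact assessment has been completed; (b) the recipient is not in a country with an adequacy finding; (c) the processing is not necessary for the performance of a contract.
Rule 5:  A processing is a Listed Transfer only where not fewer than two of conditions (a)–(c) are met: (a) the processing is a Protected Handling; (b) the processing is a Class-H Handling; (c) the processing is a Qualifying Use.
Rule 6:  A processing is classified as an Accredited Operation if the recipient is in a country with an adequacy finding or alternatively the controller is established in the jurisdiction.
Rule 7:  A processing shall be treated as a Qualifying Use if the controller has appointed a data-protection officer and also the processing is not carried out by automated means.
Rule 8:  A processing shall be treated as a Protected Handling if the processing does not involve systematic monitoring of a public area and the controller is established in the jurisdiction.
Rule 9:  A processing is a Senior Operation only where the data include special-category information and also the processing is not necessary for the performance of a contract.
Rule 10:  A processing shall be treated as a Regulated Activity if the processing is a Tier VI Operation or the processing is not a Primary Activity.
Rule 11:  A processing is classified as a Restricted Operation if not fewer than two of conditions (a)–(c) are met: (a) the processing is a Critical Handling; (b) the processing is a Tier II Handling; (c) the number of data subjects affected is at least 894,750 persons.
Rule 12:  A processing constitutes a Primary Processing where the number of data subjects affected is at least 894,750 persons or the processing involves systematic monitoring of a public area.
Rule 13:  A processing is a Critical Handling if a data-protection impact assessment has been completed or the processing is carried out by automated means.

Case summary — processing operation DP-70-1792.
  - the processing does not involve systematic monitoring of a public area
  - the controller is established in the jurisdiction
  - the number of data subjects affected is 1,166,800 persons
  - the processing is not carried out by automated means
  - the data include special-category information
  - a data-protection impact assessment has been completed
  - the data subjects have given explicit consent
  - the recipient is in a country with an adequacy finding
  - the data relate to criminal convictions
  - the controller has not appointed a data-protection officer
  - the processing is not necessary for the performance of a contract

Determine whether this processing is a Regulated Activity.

rule 6 — Accredited Operation: [the recipient is in a country with an adequacy finding? yes] OR [the controller is established in the jurisdiction? yes] → satisfied.
rule 8 — Protected Handling: [the processing does not involve systematic monitoring of a public area? yes] AND [the controller is established in the jurisdiction? yes] → satisfied.
rule 3 — Class-H Handling: [the data subjects have given explicit consent? yes] OR [the controller is established outside the jurisdiction? no] → satisfied.
rule 7 — Qualifying Use: [the controller has appointed a data-protection officer? no] AND [the processing is not carried out by automated means? yes] → not satisfied.
rule 5 — Listed Transfer: Protected Handling (rule 8)? yes; Class-H Handling (rule 3)? yes; Qualifying Use (rule 7)? no — 2 of 3 hold (need ≥2) → satisfied.
rule 2 — Tier VI Operation: [not an Accredited Operation (rule 6)? no] AND [not a Listed Transfer (rule 5)? no] → not satisfied.
rule 13 — Critical Handling: [a data-protection impact assessment has been completed? yes] OR [the processing is carried out by automated means? no] → satisfied.
rule 4 — Tier II Handling: a data-protection impact assessment has been completed? yes; the recipient is not in a country with an adequacy finding? no; the processing is not necessary for the performance of a contract? yes — 2 of 3 hold (need ≥2) → satisfied.
rule 11 — Restricted Operation: Critical Handling (rule 13)? yes; Tier II Handling (rule 4)? yes; number of data subjects affected: 1,166,800 persons ≥ 894,750 persons? yes — 3 of 3 hold (need ≥2) → satisfied.
rule 9 — Senior Operation: [the data include special-category information? yes] AND [the processing is not necessary for the performance of a contract? yes] → satisfied.
rule 1 — Primary Activity: [Restricted Operation (rule 11)? yes] AND [not a Senior Operation (rule 9)? no] → not satisfied.
rule 10 — Regulated Activity: [Tier VI Operation (rule 2)? no] OR [not a Primary Activity (rule 1)? yes] → satisfied.

Yes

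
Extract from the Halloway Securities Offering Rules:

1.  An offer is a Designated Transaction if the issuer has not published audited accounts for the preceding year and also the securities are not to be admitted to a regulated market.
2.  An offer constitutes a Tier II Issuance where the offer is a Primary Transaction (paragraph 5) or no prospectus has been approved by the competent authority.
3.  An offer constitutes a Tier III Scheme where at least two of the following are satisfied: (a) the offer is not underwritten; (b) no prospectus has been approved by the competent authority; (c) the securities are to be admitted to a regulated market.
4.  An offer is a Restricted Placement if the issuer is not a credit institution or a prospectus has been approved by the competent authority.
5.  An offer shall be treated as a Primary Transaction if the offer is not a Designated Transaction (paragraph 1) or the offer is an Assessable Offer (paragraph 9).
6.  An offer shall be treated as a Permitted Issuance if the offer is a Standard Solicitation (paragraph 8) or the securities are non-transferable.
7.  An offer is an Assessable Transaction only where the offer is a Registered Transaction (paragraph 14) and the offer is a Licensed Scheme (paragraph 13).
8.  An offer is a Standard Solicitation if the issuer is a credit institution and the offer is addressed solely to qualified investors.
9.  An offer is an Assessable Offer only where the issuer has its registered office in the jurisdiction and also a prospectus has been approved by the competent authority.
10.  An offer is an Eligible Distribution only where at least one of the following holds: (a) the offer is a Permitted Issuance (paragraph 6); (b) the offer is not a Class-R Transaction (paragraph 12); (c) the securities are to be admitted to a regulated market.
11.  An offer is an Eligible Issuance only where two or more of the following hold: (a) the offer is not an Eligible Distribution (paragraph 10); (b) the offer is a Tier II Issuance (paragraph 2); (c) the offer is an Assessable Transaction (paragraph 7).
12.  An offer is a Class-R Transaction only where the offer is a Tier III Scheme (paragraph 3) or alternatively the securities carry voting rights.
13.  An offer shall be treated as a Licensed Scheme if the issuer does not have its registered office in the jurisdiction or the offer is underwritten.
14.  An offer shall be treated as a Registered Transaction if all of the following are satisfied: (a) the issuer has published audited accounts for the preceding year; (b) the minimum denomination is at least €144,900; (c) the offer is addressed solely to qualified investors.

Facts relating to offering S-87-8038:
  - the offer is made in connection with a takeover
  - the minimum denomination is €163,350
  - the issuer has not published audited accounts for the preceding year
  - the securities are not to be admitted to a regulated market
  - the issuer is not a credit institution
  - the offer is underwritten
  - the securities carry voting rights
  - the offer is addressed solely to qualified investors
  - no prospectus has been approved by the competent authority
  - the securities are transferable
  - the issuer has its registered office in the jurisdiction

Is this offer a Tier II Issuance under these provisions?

Yes

Under paragraph 1: the issuer has not published audited accounts for the preceding year? yes; and the securities are not to be admitted to a regulated market? yes. So the offer is a Designated Transaction.
Under paragraph 9: the issuer has its registered office in the jurisdiction? yes; and a prospectus has been approved by the competent authority? no. So the offer is not an Assessable Offer.
Under paragraph 5: not a Designated Transaction (paragraph 1)? no; or Assessable Offer (paragraph 9)? no. So the offer is not a Primary Transaction.
Under paragraph 2: Primary Transaction (paragraph 5)? no; or no prospectus has been approved by the competent authority? yes. So the offer is a Tier II Issuance.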